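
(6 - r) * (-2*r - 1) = 2*r^2 - 11*r - 6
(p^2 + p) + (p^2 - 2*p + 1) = 2*p^2 - p + 1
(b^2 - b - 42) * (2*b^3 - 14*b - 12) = 2*b^5 - 2*b^4 - 98*b^3 + 2*b^2 + 600*b + 504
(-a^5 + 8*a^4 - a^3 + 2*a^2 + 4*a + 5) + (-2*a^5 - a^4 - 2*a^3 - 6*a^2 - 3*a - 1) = -3*a^5 + 7*a^4 - 3*a^3 - 4*a^2 + a + 4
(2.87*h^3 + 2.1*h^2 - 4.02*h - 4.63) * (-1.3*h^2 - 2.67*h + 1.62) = -3.731*h^5 - 10.3929*h^4 + 4.2684*h^3 + 20.1544*h^2 + 5.8497*h - 7.5006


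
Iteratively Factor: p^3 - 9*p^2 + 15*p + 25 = (p + 1)*(p^2 - 10*p + 25) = (p - 5)*(p + 1)*(p - 5)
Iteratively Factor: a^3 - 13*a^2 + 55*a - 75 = (a - 5)*(a^2 - 8*a + 15) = (a - 5)*(a - 3)*(a - 5)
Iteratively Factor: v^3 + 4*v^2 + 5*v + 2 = (v + 1)*(v^2 + 3*v + 2) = (v + 1)^2*(v + 2)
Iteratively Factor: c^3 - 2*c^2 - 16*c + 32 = (c - 4)*(c^2 + 2*c - 8) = (c - 4)*(c + 4)*(c - 2)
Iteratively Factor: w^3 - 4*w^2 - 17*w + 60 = (w - 3)*(w^2 - w - 20) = (w - 5)*(w - 3)*(w + 4)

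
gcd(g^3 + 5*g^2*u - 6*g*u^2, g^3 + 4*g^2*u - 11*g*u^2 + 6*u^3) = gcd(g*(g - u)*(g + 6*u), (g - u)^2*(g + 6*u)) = -g^2 - 5*g*u + 6*u^2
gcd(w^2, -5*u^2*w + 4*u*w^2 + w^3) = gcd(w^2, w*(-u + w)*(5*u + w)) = w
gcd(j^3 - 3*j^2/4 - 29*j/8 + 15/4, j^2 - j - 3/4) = j - 3/2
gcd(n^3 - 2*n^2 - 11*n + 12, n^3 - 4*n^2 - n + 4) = n^2 - 5*n + 4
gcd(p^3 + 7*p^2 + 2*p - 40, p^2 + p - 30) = 1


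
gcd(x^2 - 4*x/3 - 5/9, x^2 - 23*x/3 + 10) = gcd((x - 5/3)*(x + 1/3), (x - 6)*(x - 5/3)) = x - 5/3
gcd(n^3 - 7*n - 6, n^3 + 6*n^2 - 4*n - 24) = n + 2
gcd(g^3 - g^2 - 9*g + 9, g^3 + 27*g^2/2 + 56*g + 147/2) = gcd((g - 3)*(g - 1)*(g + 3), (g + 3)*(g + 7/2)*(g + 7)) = g + 3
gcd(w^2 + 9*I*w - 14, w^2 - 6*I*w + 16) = w + 2*I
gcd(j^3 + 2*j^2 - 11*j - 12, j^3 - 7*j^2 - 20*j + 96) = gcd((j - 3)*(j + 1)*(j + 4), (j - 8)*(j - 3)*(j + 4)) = j^2 + j - 12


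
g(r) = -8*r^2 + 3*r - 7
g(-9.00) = -682.00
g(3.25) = -81.75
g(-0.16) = -7.68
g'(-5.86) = 96.76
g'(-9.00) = 147.00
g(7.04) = -382.37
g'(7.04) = -109.64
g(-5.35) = -252.03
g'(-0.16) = 5.56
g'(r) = 3 - 16*r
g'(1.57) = -22.12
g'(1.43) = -19.88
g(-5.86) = -299.30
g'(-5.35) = 88.60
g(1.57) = -22.01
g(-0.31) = -8.70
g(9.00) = -628.00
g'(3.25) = -49.00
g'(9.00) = -141.00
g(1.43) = -19.07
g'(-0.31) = 7.96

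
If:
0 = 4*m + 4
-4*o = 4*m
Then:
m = -1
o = 1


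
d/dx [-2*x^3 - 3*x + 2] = -6*x^2 - 3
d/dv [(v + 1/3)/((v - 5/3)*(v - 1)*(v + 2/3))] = 3*(-54*v^3 + 27*v^2 + 36*v + 31)/(81*v^6 - 324*v^5 + 306*v^4 + 216*v^3 - 359*v^2 - 20*v + 100)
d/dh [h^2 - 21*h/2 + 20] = 2*h - 21/2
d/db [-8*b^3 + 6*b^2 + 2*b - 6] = -24*b^2 + 12*b + 2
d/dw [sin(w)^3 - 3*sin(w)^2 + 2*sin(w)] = (3*sin(w)^2 - 6*sin(w) + 2)*cos(w)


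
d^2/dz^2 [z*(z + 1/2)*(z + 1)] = 6*z + 3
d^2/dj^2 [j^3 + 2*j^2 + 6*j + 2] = 6*j + 4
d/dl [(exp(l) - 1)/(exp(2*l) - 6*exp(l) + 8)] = (2*(1 - exp(l))*(exp(l) - 3) + exp(2*l) - 6*exp(l) + 8)*exp(l)/(exp(2*l) - 6*exp(l) + 8)^2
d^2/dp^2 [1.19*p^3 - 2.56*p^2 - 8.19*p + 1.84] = 7.14*p - 5.12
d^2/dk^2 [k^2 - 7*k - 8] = 2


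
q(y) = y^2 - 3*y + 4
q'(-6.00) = -15.00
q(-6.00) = 58.00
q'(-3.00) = -9.00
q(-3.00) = 22.00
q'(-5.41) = -13.82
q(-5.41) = 49.50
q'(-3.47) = -9.94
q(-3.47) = 26.45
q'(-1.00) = -5.00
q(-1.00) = 8.00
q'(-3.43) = -9.86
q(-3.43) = 26.05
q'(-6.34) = -15.68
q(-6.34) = 63.22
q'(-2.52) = -8.04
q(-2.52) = 17.91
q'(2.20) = 1.40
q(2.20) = 2.24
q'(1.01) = -0.98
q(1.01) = 1.99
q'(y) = 2*y - 3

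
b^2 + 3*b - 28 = (b - 4)*(b + 7)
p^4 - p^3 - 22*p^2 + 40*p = p*(p - 4)*(p - 2)*(p + 5)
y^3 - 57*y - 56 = (y - 8)*(y + 1)*(y + 7)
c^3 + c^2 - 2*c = c*(c - 1)*(c + 2)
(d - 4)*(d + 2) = d^2 - 2*d - 8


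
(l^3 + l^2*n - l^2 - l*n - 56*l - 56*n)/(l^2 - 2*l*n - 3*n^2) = (l^2 - l - 56)/(l - 3*n)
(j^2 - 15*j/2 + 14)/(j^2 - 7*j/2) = (j - 4)/j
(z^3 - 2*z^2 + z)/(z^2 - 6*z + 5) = z*(z - 1)/(z - 5)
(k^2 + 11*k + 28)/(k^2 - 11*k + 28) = (k^2 + 11*k + 28)/(k^2 - 11*k + 28)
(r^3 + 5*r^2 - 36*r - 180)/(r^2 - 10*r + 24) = (r^2 + 11*r + 30)/(r - 4)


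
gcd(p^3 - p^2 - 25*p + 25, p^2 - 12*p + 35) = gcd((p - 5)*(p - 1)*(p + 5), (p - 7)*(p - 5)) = p - 5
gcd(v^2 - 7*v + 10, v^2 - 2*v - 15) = v - 5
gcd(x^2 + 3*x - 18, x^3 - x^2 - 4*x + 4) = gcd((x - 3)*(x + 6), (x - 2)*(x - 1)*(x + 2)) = 1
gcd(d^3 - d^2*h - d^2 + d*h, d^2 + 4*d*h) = d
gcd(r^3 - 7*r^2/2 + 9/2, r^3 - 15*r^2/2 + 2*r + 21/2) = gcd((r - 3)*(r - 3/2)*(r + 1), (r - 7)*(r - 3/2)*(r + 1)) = r^2 - r/2 - 3/2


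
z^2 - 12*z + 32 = (z - 8)*(z - 4)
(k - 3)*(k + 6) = k^2 + 3*k - 18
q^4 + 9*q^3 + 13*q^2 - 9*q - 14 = (q - 1)*(q + 1)*(q + 2)*(q + 7)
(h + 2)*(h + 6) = h^2 + 8*h + 12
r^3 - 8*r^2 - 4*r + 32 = (r - 8)*(r - 2)*(r + 2)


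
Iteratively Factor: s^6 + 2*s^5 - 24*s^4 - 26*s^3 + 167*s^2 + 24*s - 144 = (s - 3)*(s^5 + 5*s^4 - 9*s^3 - 53*s^2 + 8*s + 48) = (s - 3)*(s - 1)*(s^4 + 6*s^3 - 3*s^2 - 56*s - 48) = (s - 3)*(s - 1)*(s + 4)*(s^3 + 2*s^2 - 11*s - 12) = (s - 3)*(s - 1)*(s + 4)^2*(s^2 - 2*s - 3) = (s - 3)*(s - 1)*(s + 1)*(s + 4)^2*(s - 3)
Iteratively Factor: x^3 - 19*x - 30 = (x + 2)*(x^2 - 2*x - 15) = (x + 2)*(x + 3)*(x - 5)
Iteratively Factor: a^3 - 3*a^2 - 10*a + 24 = (a + 3)*(a^2 - 6*a + 8) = (a - 2)*(a + 3)*(a - 4)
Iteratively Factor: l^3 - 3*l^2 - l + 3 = (l + 1)*(l^2 - 4*l + 3) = (l - 3)*(l + 1)*(l - 1)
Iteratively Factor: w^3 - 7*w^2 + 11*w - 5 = (w - 1)*(w^2 - 6*w + 5) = (w - 1)^2*(w - 5)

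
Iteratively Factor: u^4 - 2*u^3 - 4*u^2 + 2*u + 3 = (u + 1)*(u^3 - 3*u^2 - u + 3) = (u - 3)*(u + 1)*(u^2 - 1) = (u - 3)*(u - 1)*(u + 1)*(u + 1)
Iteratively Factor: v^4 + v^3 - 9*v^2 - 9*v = (v - 3)*(v^3 + 4*v^2 + 3*v) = v*(v - 3)*(v^2 + 4*v + 3) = v*(v - 3)*(v + 1)*(v + 3)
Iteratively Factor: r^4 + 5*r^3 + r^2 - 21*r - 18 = (r + 3)*(r^3 + 2*r^2 - 5*r - 6) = (r - 2)*(r + 3)*(r^2 + 4*r + 3) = (r - 2)*(r + 3)^2*(r + 1)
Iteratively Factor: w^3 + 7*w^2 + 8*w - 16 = (w - 1)*(w^2 + 8*w + 16) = (w - 1)*(w + 4)*(w + 4)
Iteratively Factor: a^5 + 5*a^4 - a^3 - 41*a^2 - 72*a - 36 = (a + 3)*(a^4 + 2*a^3 - 7*a^2 - 20*a - 12) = (a - 3)*(a + 3)*(a^3 + 5*a^2 + 8*a + 4) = (a - 3)*(a + 1)*(a + 3)*(a^2 + 4*a + 4) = (a - 3)*(a + 1)*(a + 2)*(a + 3)*(a + 2)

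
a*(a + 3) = a^2 + 3*a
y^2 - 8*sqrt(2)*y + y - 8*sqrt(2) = (y + 1)*(y - 8*sqrt(2))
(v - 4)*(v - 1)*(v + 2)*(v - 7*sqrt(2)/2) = v^4 - 7*sqrt(2)*v^3/2 - 3*v^3 - 6*v^2 + 21*sqrt(2)*v^2/2 + 8*v + 21*sqrt(2)*v - 28*sqrt(2)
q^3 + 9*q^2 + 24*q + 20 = (q + 2)^2*(q + 5)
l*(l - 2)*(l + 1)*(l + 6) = l^4 + 5*l^3 - 8*l^2 - 12*l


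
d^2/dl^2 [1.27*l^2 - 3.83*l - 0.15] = 2.54000000000000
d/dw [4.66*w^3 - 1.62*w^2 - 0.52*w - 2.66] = 13.98*w^2 - 3.24*w - 0.52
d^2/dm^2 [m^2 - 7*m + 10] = 2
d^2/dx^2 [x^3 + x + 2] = 6*x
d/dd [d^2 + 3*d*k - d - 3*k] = 2*d + 3*k - 1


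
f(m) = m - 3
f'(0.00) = 1.00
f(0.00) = -3.00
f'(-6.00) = 1.00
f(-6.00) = -9.00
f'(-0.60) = 1.00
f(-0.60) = -3.60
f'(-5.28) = 1.00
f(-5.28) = -8.28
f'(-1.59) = 1.00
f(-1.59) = -4.59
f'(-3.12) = 1.00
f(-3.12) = -6.12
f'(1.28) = 1.00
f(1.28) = -1.72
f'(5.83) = 1.00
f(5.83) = 2.83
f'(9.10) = 1.00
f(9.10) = 6.10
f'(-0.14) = 1.00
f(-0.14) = -3.14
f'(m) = 1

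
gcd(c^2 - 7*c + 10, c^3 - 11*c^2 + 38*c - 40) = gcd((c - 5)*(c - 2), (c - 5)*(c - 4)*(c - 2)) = c^2 - 7*c + 10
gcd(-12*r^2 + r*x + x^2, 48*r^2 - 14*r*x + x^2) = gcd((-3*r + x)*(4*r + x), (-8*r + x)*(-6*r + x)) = 1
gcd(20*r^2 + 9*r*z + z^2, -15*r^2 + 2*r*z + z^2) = 5*r + z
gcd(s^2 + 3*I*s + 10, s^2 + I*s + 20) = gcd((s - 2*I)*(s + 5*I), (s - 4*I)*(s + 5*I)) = s + 5*I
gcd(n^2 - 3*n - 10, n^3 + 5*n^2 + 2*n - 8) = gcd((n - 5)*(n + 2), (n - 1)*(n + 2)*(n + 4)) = n + 2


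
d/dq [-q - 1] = -1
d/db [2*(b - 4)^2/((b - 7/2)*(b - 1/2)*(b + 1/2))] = 32*(-4*b^4 + 64*b^3 - 305*b^2 + 455*b - 12)/(64*b^6 - 448*b^5 + 752*b^4 + 224*b^3 - 388*b^2 - 28*b + 49)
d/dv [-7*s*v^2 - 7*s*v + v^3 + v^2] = -14*s*v - 7*s + 3*v^2 + 2*v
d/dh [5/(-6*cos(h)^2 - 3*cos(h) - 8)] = -15*(4*cos(h) + 1)*sin(h)/(6*cos(h)^2 + 3*cos(h) + 8)^2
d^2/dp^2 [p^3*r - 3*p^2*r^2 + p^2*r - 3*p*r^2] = 2*r*(3*p - 3*r + 1)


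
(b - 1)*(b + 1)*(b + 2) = b^3 + 2*b^2 - b - 2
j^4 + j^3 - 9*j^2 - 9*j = j*(j - 3)*(j + 1)*(j + 3)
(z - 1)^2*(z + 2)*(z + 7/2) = z^4 + 7*z^3/2 - 3*z^2 - 17*z/2 + 7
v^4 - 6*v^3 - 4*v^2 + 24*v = v*(v - 6)*(v - 2)*(v + 2)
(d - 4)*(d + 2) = d^2 - 2*d - 8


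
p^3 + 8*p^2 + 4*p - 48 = (p - 2)*(p + 4)*(p + 6)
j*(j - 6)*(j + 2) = j^3 - 4*j^2 - 12*j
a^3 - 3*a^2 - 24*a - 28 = (a - 7)*(a + 2)^2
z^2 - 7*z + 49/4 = (z - 7/2)^2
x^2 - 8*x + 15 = (x - 5)*(x - 3)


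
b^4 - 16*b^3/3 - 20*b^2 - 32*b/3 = b*(b - 8)*(b + 2/3)*(b + 2)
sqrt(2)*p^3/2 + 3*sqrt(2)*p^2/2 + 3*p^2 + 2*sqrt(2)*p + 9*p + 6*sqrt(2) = (p + 3)*(p + 2*sqrt(2))*(sqrt(2)*p/2 + 1)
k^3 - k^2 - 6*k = k*(k - 3)*(k + 2)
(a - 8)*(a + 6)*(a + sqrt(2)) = a^3 - 2*a^2 + sqrt(2)*a^2 - 48*a - 2*sqrt(2)*a - 48*sqrt(2)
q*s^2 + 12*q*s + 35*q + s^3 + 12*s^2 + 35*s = (q + s)*(s + 5)*(s + 7)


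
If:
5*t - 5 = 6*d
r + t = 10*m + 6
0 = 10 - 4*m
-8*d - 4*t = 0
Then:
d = -5/16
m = 5/2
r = 243/8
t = 5/8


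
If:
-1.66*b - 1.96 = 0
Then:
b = -1.18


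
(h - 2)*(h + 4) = h^2 + 2*h - 8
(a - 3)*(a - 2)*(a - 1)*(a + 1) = a^4 - 5*a^3 + 5*a^2 + 5*a - 6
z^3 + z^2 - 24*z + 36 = (z - 3)*(z - 2)*(z + 6)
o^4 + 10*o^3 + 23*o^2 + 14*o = o*(o + 1)*(o + 2)*(o + 7)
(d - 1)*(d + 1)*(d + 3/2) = d^3 + 3*d^2/2 - d - 3/2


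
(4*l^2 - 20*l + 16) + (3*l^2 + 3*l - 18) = 7*l^2 - 17*l - 2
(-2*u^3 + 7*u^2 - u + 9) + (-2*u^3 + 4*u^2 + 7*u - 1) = -4*u^3 + 11*u^2 + 6*u + 8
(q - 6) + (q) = 2*q - 6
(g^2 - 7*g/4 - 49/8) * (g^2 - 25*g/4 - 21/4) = g^4 - 8*g^3 - 7*g^2/16 + 1519*g/32 + 1029/32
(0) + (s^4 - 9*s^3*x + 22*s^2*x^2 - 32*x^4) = s^4 - 9*s^3*x + 22*s^2*x^2 - 32*x^4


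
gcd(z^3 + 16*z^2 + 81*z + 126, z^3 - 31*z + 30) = z + 6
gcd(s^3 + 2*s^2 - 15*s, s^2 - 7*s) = s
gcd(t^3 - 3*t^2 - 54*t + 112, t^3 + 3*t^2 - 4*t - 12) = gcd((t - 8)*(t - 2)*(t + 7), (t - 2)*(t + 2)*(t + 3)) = t - 2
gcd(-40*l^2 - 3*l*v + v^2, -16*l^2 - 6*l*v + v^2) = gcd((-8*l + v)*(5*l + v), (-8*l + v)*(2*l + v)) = -8*l + v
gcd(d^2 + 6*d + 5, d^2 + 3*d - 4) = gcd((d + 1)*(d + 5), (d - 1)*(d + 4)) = 1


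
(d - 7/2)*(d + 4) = d^2 + d/2 - 14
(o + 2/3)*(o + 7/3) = o^2 + 3*o + 14/9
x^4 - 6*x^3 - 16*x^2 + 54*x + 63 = (x - 7)*(x - 3)*(x + 1)*(x + 3)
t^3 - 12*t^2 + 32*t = t*(t - 8)*(t - 4)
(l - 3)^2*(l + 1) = l^3 - 5*l^2 + 3*l + 9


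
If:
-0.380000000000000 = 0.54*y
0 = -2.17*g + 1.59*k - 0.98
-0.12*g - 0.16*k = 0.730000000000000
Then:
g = -2.45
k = -2.73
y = -0.70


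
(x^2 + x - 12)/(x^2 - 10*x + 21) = (x + 4)/(x - 7)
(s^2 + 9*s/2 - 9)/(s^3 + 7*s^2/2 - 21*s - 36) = (2*s - 3)/(2*s^2 - 5*s - 12)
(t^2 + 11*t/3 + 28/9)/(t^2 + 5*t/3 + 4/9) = (3*t + 7)/(3*t + 1)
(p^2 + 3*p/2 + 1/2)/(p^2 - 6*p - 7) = (p + 1/2)/(p - 7)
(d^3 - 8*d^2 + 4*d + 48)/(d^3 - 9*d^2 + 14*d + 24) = (d + 2)/(d + 1)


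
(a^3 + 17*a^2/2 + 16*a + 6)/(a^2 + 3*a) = (a^3 + 17*a^2/2 + 16*a + 6)/(a*(a + 3))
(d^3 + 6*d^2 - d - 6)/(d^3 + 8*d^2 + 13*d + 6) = (d - 1)/(d + 1)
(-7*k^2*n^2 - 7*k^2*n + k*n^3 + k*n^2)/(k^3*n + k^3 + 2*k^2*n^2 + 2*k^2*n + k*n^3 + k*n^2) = n*(-7*k + n)/(k^2 + 2*k*n + n^2)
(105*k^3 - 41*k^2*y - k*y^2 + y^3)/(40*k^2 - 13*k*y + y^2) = (-21*k^2 + 4*k*y + y^2)/(-8*k + y)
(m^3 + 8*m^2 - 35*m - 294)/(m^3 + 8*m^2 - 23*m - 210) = (m^2 + m - 42)/(m^2 + m - 30)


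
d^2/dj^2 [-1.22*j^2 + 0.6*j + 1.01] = -2.44000000000000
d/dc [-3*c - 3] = -3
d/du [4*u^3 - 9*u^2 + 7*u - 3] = 12*u^2 - 18*u + 7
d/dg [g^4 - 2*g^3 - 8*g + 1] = 4*g^3 - 6*g^2 - 8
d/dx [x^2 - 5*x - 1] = 2*x - 5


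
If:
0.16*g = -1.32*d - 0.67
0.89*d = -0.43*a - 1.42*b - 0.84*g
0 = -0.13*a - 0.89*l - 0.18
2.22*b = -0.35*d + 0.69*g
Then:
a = -6.84615384615385*l - 1.38461538461538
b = 0.808953069337168*l + 0.336542353317956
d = -0.297207416454863*l - 0.601820277098198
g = 2.45196118575262*l + 0.777517286060136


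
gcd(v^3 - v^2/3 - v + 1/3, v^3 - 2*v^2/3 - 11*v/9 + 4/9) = v^2 + 2*v/3 - 1/3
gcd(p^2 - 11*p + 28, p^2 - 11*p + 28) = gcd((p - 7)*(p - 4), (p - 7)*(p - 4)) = p^2 - 11*p + 28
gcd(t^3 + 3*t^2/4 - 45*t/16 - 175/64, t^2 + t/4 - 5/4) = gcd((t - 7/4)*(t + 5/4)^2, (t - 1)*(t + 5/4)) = t + 5/4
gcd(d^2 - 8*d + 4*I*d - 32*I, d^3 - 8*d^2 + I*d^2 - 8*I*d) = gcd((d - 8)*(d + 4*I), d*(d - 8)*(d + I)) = d - 8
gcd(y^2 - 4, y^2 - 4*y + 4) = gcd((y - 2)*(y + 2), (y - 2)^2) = y - 2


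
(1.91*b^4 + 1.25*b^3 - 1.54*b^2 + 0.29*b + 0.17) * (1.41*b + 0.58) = 2.6931*b^5 + 2.8703*b^4 - 1.4464*b^3 - 0.4843*b^2 + 0.4079*b + 0.0986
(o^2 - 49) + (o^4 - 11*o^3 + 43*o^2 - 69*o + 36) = o^4 - 11*o^3 + 44*o^2 - 69*o - 13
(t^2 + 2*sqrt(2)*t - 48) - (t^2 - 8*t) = 2*sqrt(2)*t + 8*t - 48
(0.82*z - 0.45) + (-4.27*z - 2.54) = -3.45*z - 2.99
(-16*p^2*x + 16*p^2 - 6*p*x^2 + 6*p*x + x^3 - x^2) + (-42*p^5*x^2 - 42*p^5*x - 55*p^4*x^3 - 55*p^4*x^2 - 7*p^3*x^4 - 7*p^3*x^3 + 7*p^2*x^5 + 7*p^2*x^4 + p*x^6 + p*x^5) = -42*p^5*x^2 - 42*p^5*x - 55*p^4*x^3 - 55*p^4*x^2 - 7*p^3*x^4 - 7*p^3*x^3 + 7*p^2*x^5 + 7*p^2*x^4 - 16*p^2*x + 16*p^2 + p*x^6 + p*x^5 - 6*p*x^2 + 6*p*x + x^3 - x^2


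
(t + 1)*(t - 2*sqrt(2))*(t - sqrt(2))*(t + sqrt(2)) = t^4 - 2*sqrt(2)*t^3 + t^3 - 2*sqrt(2)*t^2 - 2*t^2 - 2*t + 4*sqrt(2)*t + 4*sqrt(2)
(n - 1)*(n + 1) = n^2 - 1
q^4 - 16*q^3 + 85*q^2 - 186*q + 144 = (q - 8)*(q - 3)^2*(q - 2)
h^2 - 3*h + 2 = (h - 2)*(h - 1)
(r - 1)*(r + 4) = r^2 + 3*r - 4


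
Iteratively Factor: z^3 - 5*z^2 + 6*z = (z - 2)*(z^2 - 3*z) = z*(z - 2)*(z - 3)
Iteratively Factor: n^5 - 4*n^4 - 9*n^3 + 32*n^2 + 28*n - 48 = (n - 4)*(n^4 - 9*n^2 - 4*n + 12) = (n - 4)*(n - 3)*(n^3 + 3*n^2 - 4) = (n - 4)*(n - 3)*(n - 1)*(n^2 + 4*n + 4) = (n - 4)*(n - 3)*(n - 1)*(n + 2)*(n + 2)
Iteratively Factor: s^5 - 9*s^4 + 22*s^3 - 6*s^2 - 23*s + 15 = (s - 3)*(s^4 - 6*s^3 + 4*s^2 + 6*s - 5) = (s - 3)*(s + 1)*(s^3 - 7*s^2 + 11*s - 5) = (s - 3)*(s - 1)*(s + 1)*(s^2 - 6*s + 5) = (s - 5)*(s - 3)*(s - 1)*(s + 1)*(s - 1)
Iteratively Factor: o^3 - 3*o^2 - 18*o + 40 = (o - 2)*(o^2 - o - 20) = (o - 5)*(o - 2)*(o + 4)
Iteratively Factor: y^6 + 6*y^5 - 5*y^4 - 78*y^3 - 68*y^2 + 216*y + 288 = (y + 3)*(y^5 + 3*y^4 - 14*y^3 - 36*y^2 + 40*y + 96) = (y + 3)*(y + 4)*(y^4 - y^3 - 10*y^2 + 4*y + 24) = (y - 2)*(y + 3)*(y + 4)*(y^3 + y^2 - 8*y - 12) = (y - 2)*(y + 2)*(y + 3)*(y + 4)*(y^2 - y - 6) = (y - 2)*(y + 2)^2*(y + 3)*(y + 4)*(y - 3)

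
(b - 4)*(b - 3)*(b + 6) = b^3 - b^2 - 30*b + 72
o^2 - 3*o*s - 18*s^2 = (o - 6*s)*(o + 3*s)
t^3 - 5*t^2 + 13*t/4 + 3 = (t - 4)*(t - 3/2)*(t + 1/2)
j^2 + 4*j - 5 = (j - 1)*(j + 5)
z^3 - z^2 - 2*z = z*(z - 2)*(z + 1)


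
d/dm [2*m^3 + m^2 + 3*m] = 6*m^2 + 2*m + 3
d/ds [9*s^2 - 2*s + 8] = 18*s - 2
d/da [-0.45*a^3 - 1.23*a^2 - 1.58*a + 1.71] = -1.35*a^2 - 2.46*a - 1.58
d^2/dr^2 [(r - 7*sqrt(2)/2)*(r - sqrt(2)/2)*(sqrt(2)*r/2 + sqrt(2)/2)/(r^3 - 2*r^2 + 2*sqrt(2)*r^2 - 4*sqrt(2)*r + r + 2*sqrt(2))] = (-24*r^4 + 6*sqrt(2)*r^4 - 48*r^3 + 27*sqrt(2)*r^3 - 246*sqrt(2)*r^2 + 156*r^2 - 48*r - 20*sqrt(2)*r - 468 + 335*sqrt(2))/(2*(r^7 - 4*r^6 + 6*sqrt(2)*r^6 - 24*sqrt(2)*r^5 + 30*r^5 - 100*r^4 + 52*sqrt(2)*r^4 - 88*sqrt(2)*r^3 + 145*r^3 - 96*r^2 + 102*sqrt(2)*r^2 - 64*sqrt(2)*r + 24*r + 16*sqrt(2)))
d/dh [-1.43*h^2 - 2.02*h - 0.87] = -2.86*h - 2.02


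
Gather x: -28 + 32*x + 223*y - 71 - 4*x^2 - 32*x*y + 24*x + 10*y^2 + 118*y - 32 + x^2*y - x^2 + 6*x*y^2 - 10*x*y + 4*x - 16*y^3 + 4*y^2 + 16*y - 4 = x^2*(y - 5) + x*(6*y^2 - 42*y + 60) - 16*y^3 + 14*y^2 + 357*y - 135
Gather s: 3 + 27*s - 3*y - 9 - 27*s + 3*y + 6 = 0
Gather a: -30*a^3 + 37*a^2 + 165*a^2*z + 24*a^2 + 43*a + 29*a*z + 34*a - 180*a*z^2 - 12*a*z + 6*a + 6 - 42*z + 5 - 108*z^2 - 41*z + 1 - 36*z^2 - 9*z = -30*a^3 + a^2*(165*z + 61) + a*(-180*z^2 + 17*z + 83) - 144*z^2 - 92*z + 12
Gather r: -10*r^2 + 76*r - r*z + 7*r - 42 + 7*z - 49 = -10*r^2 + r*(83 - z) + 7*z - 91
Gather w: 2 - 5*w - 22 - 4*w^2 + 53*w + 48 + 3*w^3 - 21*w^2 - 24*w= 3*w^3 - 25*w^2 + 24*w + 28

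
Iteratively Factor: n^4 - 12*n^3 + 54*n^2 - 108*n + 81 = (n - 3)*(n^3 - 9*n^2 + 27*n - 27) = (n - 3)^2*(n^2 - 6*n + 9) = (n - 3)^3*(n - 3)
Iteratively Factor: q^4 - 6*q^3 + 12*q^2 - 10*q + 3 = (q - 1)*(q^3 - 5*q^2 + 7*q - 3) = (q - 3)*(q - 1)*(q^2 - 2*q + 1) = (q - 3)*(q - 1)^2*(q - 1)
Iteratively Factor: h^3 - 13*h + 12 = (h - 1)*(h^2 + h - 12) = (h - 3)*(h - 1)*(h + 4)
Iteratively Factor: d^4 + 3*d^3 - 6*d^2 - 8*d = (d + 1)*(d^3 + 2*d^2 - 8*d) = (d + 1)*(d + 4)*(d^2 - 2*d) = (d - 2)*(d + 1)*(d + 4)*(d)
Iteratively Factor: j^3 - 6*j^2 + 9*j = (j - 3)*(j^2 - 3*j) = (j - 3)^2*(j)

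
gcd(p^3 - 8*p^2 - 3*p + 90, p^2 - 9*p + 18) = p - 6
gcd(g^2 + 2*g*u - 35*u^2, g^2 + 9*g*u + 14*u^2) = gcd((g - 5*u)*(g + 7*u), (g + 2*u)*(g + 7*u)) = g + 7*u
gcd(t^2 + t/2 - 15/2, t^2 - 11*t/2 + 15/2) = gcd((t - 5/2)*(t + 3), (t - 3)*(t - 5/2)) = t - 5/2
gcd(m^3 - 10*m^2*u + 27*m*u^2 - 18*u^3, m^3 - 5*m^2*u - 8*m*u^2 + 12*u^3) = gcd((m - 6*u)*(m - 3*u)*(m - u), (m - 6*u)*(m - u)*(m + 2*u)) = m^2 - 7*m*u + 6*u^2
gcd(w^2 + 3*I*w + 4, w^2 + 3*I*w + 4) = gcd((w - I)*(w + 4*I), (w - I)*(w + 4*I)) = w^2 + 3*I*w + 4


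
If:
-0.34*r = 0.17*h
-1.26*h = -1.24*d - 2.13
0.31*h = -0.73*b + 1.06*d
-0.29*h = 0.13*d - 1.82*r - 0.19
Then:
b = -2.17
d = -1.40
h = 0.31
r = -0.16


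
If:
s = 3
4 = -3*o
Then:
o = -4/3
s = 3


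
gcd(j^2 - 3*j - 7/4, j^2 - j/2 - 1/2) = j + 1/2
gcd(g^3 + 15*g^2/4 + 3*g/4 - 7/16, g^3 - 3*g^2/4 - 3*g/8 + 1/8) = g^2 + g/4 - 1/8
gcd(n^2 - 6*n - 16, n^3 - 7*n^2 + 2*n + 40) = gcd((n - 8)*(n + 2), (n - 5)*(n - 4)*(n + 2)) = n + 2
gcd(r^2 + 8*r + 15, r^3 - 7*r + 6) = r + 3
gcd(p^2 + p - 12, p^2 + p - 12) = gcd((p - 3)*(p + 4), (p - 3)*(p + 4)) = p^2 + p - 12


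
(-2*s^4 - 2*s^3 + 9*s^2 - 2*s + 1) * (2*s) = -4*s^5 - 4*s^4 + 18*s^3 - 4*s^2 + 2*s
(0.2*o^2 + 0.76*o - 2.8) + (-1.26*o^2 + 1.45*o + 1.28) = -1.06*o^2 + 2.21*o - 1.52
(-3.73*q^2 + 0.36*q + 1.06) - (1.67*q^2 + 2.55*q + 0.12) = -5.4*q^2 - 2.19*q + 0.94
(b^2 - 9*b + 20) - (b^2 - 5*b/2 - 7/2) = 47/2 - 13*b/2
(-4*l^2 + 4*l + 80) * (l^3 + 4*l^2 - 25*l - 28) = -4*l^5 - 12*l^4 + 196*l^3 + 332*l^2 - 2112*l - 2240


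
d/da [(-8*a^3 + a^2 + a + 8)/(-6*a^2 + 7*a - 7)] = (48*a^4 - 112*a^3 + 181*a^2 + 82*a - 63)/(36*a^4 - 84*a^3 + 133*a^2 - 98*a + 49)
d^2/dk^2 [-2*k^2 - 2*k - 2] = -4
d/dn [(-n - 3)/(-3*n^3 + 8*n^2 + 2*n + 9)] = (3*n^3 - 8*n^2 - 2*n + (n + 3)*(-9*n^2 + 16*n + 2) - 9)/(-3*n^3 + 8*n^2 + 2*n + 9)^2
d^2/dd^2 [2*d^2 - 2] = 4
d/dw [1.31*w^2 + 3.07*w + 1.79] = 2.62*w + 3.07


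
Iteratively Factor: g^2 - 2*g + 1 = (g - 1)*(g - 1)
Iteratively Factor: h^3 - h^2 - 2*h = (h + 1)*(h^2 - 2*h) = (h - 2)*(h + 1)*(h)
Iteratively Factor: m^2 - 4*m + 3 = (m - 3)*(m - 1)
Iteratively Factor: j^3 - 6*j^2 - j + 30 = (j - 3)*(j^2 - 3*j - 10) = (j - 5)*(j - 3)*(j + 2)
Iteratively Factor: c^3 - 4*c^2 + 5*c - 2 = (c - 2)*(c^2 - 2*c + 1) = (c - 2)*(c - 1)*(c - 1)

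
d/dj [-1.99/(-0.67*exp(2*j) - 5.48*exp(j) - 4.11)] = (-2.6666*exp(j) - 10.9052)*exp(j)/(0.67*exp(2*j) + 5.48*exp(j) + 4.11)^2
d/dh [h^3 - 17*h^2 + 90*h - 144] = 3*h^2 - 34*h + 90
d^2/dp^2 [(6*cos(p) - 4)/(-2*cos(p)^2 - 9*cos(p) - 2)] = 2*(108*sin(p)^4*cos(p) - 86*sin(p)^4 + 308*sin(p)^2 + 177*cos(p) - 27*cos(3*p) - 6*cos(5*p) + 194)/(-2*sin(p)^2 + 9*cos(p) + 4)^3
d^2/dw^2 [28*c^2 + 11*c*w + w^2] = 2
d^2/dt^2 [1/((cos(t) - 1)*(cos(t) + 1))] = (4*sin(t)^2 - 6)/sin(t)^4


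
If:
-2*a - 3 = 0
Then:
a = -3/2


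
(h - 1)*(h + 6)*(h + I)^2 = h^4 + 5*h^3 + 2*I*h^3 - 7*h^2 + 10*I*h^2 - 5*h - 12*I*h + 6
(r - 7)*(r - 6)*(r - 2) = r^3 - 15*r^2 + 68*r - 84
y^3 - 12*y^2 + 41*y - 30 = (y - 6)*(y - 5)*(y - 1)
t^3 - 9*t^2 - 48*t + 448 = (t - 8)^2*(t + 7)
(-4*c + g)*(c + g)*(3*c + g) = -12*c^3 - 13*c^2*g + g^3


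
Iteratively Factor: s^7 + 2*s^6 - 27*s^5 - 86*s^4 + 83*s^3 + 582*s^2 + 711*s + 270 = (s + 1)*(s^6 + s^5 - 28*s^4 - 58*s^3 + 141*s^2 + 441*s + 270) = (s + 1)*(s + 2)*(s^5 - s^4 - 26*s^3 - 6*s^2 + 153*s + 135) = (s + 1)^2*(s + 2)*(s^4 - 2*s^3 - 24*s^2 + 18*s + 135) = (s + 1)^2*(s + 2)*(s + 3)*(s^3 - 5*s^2 - 9*s + 45) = (s - 3)*(s + 1)^2*(s + 2)*(s + 3)*(s^2 - 2*s - 15) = (s - 3)*(s + 1)^2*(s + 2)*(s + 3)^2*(s - 5)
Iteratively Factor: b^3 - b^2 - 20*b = (b + 4)*(b^2 - 5*b) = (b - 5)*(b + 4)*(b)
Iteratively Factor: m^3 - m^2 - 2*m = (m)*(m^2 - m - 2) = m*(m - 2)*(m + 1)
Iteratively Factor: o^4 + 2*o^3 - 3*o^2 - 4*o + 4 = (o - 1)*(o^3 + 3*o^2 - 4) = (o - 1)^2*(o^2 + 4*o + 4) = (o - 1)^2*(o + 2)*(o + 2)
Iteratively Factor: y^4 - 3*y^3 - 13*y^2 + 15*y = (y + 3)*(y^3 - 6*y^2 + 5*y) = (y - 1)*(y + 3)*(y^2 - 5*y) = y*(y - 1)*(y + 3)*(y - 5)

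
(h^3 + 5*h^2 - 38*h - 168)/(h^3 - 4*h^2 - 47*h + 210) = (h + 4)/(h - 5)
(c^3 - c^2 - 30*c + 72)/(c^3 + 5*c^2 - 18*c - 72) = (c - 3)/(c + 3)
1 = 1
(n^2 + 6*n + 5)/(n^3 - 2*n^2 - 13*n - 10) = (n + 5)/(n^2 - 3*n - 10)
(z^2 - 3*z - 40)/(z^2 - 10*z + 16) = (z + 5)/(z - 2)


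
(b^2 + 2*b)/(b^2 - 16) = b*(b + 2)/(b^2 - 16)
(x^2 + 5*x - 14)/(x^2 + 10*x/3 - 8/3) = 3*(x^2 + 5*x - 14)/(3*x^2 + 10*x - 8)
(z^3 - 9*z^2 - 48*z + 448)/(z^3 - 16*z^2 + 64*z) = (z + 7)/z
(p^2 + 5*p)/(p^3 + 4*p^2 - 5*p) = 1/(p - 1)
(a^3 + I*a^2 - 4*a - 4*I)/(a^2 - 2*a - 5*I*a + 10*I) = (a^2 + a*(2 + I) + 2*I)/(a - 5*I)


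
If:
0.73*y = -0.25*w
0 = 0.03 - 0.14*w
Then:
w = 0.21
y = -0.07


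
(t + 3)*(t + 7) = t^2 + 10*t + 21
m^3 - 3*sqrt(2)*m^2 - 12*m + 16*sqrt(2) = (m - 4*sqrt(2))*(m - sqrt(2))*(m + 2*sqrt(2))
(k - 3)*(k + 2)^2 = k^3 + k^2 - 8*k - 12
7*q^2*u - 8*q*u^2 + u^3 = u*(-7*q + u)*(-q + u)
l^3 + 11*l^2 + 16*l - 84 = (l - 2)*(l + 6)*(l + 7)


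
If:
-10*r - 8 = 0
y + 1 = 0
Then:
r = -4/5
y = -1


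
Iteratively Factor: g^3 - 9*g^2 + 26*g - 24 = (g - 2)*(g^2 - 7*g + 12) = (g - 3)*(g - 2)*(g - 4)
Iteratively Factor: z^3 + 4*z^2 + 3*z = (z)*(z^2 + 4*z + 3) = z*(z + 1)*(z + 3)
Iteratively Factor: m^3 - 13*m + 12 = (m + 4)*(m^2 - 4*m + 3) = (m - 1)*(m + 4)*(m - 3)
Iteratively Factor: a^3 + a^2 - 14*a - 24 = (a + 2)*(a^2 - a - 12) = (a + 2)*(a + 3)*(a - 4)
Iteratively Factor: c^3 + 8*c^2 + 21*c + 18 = (c + 3)*(c^2 + 5*c + 6) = (c + 3)^2*(c + 2)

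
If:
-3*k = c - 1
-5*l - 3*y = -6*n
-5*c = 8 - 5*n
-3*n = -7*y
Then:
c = 7*y/3 - 8/5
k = 13/15 - 7*y/9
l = 11*y/5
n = 7*y/3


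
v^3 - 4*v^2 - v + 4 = (v - 4)*(v - 1)*(v + 1)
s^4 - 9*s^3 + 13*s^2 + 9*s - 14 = (s - 7)*(s - 2)*(s - 1)*(s + 1)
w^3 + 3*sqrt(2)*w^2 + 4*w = w*(w + sqrt(2))*(w + 2*sqrt(2))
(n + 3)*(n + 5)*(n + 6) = n^3 + 14*n^2 + 63*n + 90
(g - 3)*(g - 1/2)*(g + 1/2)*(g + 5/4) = g^4 - 7*g^3/4 - 4*g^2 + 7*g/16 + 15/16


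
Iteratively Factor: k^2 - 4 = (k - 2)*(k + 2)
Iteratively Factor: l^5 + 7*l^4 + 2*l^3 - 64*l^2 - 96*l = (l + 4)*(l^4 + 3*l^3 - 10*l^2 - 24*l) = (l - 3)*(l + 4)*(l^3 + 6*l^2 + 8*l) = (l - 3)*(l + 2)*(l + 4)*(l^2 + 4*l) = l*(l - 3)*(l + 2)*(l + 4)*(l + 4)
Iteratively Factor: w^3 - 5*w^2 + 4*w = (w - 1)*(w^2 - 4*w) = w*(w - 1)*(w - 4)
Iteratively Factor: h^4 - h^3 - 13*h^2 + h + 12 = (h + 1)*(h^3 - 2*h^2 - 11*h + 12) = (h + 1)*(h + 3)*(h^2 - 5*h + 4) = (h - 4)*(h + 1)*(h + 3)*(h - 1)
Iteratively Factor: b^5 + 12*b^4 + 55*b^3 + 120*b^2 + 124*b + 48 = (b + 2)*(b^4 + 10*b^3 + 35*b^2 + 50*b + 24) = (b + 2)*(b + 3)*(b^3 + 7*b^2 + 14*b + 8) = (b + 1)*(b + 2)*(b + 3)*(b^2 + 6*b + 8) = (b + 1)*(b + 2)*(b + 3)*(b + 4)*(b + 2)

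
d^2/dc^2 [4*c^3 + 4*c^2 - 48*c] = 24*c + 8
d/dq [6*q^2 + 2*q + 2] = 12*q + 2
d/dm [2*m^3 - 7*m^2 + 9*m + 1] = 6*m^2 - 14*m + 9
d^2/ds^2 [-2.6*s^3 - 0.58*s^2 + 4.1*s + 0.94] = -15.6*s - 1.16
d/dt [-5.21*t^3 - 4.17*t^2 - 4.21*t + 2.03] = -15.63*t^2 - 8.34*t - 4.21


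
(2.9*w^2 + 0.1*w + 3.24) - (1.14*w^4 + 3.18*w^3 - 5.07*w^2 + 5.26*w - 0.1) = -1.14*w^4 - 3.18*w^3 + 7.97*w^2 - 5.16*w + 3.34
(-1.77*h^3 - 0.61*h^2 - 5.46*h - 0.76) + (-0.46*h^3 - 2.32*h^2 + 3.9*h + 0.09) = -2.23*h^3 - 2.93*h^2 - 1.56*h - 0.67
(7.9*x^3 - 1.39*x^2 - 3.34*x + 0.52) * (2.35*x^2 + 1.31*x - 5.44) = 18.565*x^5 + 7.0825*x^4 - 52.6459*x^3 + 4.4082*x^2 + 18.8508*x - 2.8288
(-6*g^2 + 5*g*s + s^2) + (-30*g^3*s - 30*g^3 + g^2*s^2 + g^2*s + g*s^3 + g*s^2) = -30*g^3*s - 30*g^3 + g^2*s^2 + g^2*s - 6*g^2 + g*s^3 + g*s^2 + 5*g*s + s^2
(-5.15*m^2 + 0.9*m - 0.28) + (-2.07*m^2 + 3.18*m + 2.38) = -7.22*m^2 + 4.08*m + 2.1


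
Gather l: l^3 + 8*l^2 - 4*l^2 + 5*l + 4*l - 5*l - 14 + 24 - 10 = l^3 + 4*l^2 + 4*l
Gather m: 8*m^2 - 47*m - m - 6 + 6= 8*m^2 - 48*m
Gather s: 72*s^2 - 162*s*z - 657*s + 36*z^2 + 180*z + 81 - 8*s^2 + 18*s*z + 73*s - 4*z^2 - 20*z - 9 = 64*s^2 + s*(-144*z - 584) + 32*z^2 + 160*z + 72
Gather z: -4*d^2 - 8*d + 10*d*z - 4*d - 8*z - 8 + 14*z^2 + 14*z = -4*d^2 - 12*d + 14*z^2 + z*(10*d + 6) - 8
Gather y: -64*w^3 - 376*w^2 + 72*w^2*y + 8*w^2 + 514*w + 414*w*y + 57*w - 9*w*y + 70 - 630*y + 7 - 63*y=-64*w^3 - 368*w^2 + 571*w + y*(72*w^2 + 405*w - 693) + 77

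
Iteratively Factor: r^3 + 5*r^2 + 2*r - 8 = (r - 1)*(r^2 + 6*r + 8) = (r - 1)*(r + 4)*(r + 2)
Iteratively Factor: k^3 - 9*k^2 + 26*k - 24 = (k - 3)*(k^2 - 6*k + 8) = (k - 4)*(k - 3)*(k - 2)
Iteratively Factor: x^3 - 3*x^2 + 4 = (x - 2)*(x^2 - x - 2) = (x - 2)*(x + 1)*(x - 2)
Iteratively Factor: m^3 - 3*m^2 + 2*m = (m - 1)*(m^2 - 2*m) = m*(m - 1)*(m - 2)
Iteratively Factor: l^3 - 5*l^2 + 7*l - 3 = (l - 1)*(l^2 - 4*l + 3) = (l - 3)*(l - 1)*(l - 1)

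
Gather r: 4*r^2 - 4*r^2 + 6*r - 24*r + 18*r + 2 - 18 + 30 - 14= 0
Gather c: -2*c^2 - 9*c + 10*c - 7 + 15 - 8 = -2*c^2 + c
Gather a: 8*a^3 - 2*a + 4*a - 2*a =8*a^3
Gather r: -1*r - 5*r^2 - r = -5*r^2 - 2*r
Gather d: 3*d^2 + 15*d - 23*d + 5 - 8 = 3*d^2 - 8*d - 3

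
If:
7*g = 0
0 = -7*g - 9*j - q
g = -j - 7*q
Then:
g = 0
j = 0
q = 0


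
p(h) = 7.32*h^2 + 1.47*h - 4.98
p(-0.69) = -2.51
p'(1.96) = 30.16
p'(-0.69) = -8.63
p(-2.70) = 44.41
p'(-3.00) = -42.45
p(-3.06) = 59.06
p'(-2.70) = -38.06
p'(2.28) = 34.85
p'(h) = 14.64*h + 1.47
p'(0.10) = 2.93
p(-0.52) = -3.77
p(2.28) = 36.42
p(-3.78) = 94.05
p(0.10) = -4.76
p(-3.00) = 56.49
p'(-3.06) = -43.33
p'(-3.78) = -53.87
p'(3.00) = 45.39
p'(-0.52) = -6.14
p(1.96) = 26.02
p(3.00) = 65.31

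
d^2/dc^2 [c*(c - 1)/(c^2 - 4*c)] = 6/(c^3 - 12*c^2 + 48*c - 64)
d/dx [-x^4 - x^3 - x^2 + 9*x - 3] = -4*x^3 - 3*x^2 - 2*x + 9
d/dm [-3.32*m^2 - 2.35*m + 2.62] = -6.64*m - 2.35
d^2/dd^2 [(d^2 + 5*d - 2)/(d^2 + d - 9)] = 2*(4*d^3 + 21*d^2 + 129*d + 106)/(d^6 + 3*d^5 - 24*d^4 - 53*d^3 + 216*d^2 + 243*d - 729)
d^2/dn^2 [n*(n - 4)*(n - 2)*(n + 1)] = 12*n^2 - 30*n + 4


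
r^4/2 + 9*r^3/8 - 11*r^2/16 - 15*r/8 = r*(r/2 + 1)*(r - 5/4)*(r + 3/2)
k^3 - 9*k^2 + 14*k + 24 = (k - 6)*(k - 4)*(k + 1)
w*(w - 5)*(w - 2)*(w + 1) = w^4 - 6*w^3 + 3*w^2 + 10*w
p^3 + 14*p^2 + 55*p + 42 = (p + 1)*(p + 6)*(p + 7)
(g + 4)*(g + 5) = g^2 + 9*g + 20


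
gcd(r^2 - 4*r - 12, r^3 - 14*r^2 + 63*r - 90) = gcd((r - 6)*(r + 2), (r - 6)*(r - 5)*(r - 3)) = r - 6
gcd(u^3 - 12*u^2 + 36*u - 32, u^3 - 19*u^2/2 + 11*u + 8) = u^2 - 10*u + 16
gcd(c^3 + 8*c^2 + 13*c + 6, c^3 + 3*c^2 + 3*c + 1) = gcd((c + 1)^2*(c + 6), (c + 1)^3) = c^2 + 2*c + 1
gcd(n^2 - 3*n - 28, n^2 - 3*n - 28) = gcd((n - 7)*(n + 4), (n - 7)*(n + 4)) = n^2 - 3*n - 28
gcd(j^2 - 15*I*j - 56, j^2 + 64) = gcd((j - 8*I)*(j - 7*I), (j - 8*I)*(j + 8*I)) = j - 8*I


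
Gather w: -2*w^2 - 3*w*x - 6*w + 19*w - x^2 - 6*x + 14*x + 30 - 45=-2*w^2 + w*(13 - 3*x) - x^2 + 8*x - 15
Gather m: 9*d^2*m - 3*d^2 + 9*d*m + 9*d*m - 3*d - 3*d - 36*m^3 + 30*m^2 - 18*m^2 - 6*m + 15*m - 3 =-3*d^2 - 6*d - 36*m^3 + 12*m^2 + m*(9*d^2 + 18*d + 9) - 3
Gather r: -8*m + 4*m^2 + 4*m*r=4*m^2 + 4*m*r - 8*m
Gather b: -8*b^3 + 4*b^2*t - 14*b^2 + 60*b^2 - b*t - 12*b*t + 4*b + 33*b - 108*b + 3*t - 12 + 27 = -8*b^3 + b^2*(4*t + 46) + b*(-13*t - 71) + 3*t + 15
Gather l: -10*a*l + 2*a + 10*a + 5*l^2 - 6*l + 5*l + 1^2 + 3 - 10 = 12*a + 5*l^2 + l*(-10*a - 1) - 6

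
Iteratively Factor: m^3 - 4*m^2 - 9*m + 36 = (m - 3)*(m^2 - m - 12) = (m - 3)*(m + 3)*(m - 4)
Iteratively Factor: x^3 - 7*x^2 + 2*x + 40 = (x + 2)*(x^2 - 9*x + 20) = (x - 5)*(x + 2)*(x - 4)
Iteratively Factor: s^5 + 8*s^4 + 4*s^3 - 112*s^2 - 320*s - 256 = (s - 4)*(s^4 + 12*s^3 + 52*s^2 + 96*s + 64) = (s - 4)*(s + 4)*(s^3 + 8*s^2 + 20*s + 16) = (s - 4)*(s + 4)^2*(s^2 + 4*s + 4) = (s - 4)*(s + 2)*(s + 4)^2*(s + 2)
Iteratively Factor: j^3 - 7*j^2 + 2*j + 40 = (j - 4)*(j^2 - 3*j - 10) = (j - 4)*(j + 2)*(j - 5)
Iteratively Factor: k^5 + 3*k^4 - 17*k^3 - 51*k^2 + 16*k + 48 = (k - 1)*(k^4 + 4*k^3 - 13*k^2 - 64*k - 48) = (k - 1)*(k + 1)*(k^3 + 3*k^2 - 16*k - 48) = (k - 4)*(k - 1)*(k + 1)*(k^2 + 7*k + 12) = (k - 4)*(k - 1)*(k + 1)*(k + 4)*(k + 3)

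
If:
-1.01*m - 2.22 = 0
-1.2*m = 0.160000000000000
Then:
No Solution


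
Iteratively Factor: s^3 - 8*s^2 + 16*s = (s - 4)*(s^2 - 4*s) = s*(s - 4)*(s - 4)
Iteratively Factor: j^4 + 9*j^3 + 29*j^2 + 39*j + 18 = (j + 3)*(j^3 + 6*j^2 + 11*j + 6) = (j + 1)*(j + 3)*(j^2 + 5*j + 6) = (j + 1)*(j + 2)*(j + 3)*(j + 3)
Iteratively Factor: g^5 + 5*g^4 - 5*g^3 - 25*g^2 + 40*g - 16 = (g - 1)*(g^4 + 6*g^3 + g^2 - 24*g + 16) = (g - 1)*(g + 4)*(g^3 + 2*g^2 - 7*g + 4) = (g - 1)^2*(g + 4)*(g^2 + 3*g - 4) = (g - 1)^3*(g + 4)*(g + 4)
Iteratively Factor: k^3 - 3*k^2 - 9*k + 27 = (k - 3)*(k^2 - 9) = (k - 3)^2*(k + 3)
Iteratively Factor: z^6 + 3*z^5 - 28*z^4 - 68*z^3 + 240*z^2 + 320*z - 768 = (z + 4)*(z^5 - z^4 - 24*z^3 + 28*z^2 + 128*z - 192) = (z + 4)^2*(z^4 - 5*z^3 - 4*z^2 + 44*z - 48) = (z + 3)*(z + 4)^2*(z^3 - 8*z^2 + 20*z - 16) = (z - 2)*(z + 3)*(z + 4)^2*(z^2 - 6*z + 8) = (z - 2)^2*(z + 3)*(z + 4)^2*(z - 4)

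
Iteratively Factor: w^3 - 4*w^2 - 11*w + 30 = (w - 5)*(w^2 + w - 6) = (w - 5)*(w - 2)*(w + 3)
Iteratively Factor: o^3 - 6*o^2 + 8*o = (o - 4)*(o^2 - 2*o) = o*(o - 4)*(o - 2)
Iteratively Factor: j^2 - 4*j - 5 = (j - 5)*(j + 1)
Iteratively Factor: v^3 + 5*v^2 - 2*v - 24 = (v + 3)*(v^2 + 2*v - 8) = (v - 2)*(v + 3)*(v + 4)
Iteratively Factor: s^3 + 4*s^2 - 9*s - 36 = (s + 4)*(s^2 - 9) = (s - 3)*(s + 4)*(s + 3)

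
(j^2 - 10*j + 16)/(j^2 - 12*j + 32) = (j - 2)/(j - 4)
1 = 1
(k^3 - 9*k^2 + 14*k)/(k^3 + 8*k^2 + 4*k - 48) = k*(k - 7)/(k^2 + 10*k + 24)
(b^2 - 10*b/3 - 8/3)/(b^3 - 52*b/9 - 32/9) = 3*(b - 4)/(3*b^2 - 2*b - 16)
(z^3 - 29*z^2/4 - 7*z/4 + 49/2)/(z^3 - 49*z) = (4*z^2 - z - 14)/(4*z*(z + 7))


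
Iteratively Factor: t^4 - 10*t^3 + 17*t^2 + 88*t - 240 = (t - 5)*(t^3 - 5*t^2 - 8*t + 48) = (t - 5)*(t + 3)*(t^2 - 8*t + 16) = (t - 5)*(t - 4)*(t + 3)*(t - 4)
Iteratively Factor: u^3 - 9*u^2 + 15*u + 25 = (u - 5)*(u^2 - 4*u - 5) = (u - 5)*(u + 1)*(u - 5)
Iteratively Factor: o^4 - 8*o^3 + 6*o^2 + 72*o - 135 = (o - 5)*(o^3 - 3*o^2 - 9*o + 27) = (o - 5)*(o - 3)*(o^2 - 9) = (o - 5)*(o - 3)*(o + 3)*(o - 3)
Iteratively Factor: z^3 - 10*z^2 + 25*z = (z - 5)*(z^2 - 5*z) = (z - 5)^2*(z)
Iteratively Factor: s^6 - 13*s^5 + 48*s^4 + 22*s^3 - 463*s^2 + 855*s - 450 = (s - 5)*(s^5 - 8*s^4 + 8*s^3 + 62*s^2 - 153*s + 90) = (s - 5)^2*(s^4 - 3*s^3 - 7*s^2 + 27*s - 18) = (s - 5)^2*(s + 3)*(s^3 - 6*s^2 + 11*s - 6) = (s - 5)^2*(s - 3)*(s + 3)*(s^2 - 3*s + 2) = (s - 5)^2*(s - 3)*(s - 2)*(s + 3)*(s - 1)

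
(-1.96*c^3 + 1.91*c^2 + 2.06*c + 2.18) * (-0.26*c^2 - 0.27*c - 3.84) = 0.5096*c^5 + 0.0326*c^4 + 6.4751*c^3 - 8.4574*c^2 - 8.499*c - 8.3712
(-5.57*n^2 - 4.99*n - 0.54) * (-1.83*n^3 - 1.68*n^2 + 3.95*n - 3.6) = 10.1931*n^5 + 18.4893*n^4 - 12.6301*n^3 + 1.2487*n^2 + 15.831*n + 1.944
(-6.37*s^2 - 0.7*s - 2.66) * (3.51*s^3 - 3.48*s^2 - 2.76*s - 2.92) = -22.3587*s^5 + 19.7106*s^4 + 10.6806*s^3 + 29.7892*s^2 + 9.3856*s + 7.7672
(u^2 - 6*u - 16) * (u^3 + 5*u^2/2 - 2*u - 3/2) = u^5 - 7*u^4/2 - 33*u^3 - 59*u^2/2 + 41*u + 24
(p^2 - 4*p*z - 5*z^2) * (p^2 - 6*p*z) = p^4 - 10*p^3*z + 19*p^2*z^2 + 30*p*z^3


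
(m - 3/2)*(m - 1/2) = m^2 - 2*m + 3/4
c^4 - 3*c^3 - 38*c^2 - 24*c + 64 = (c - 8)*(c - 1)*(c + 2)*(c + 4)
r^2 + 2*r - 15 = (r - 3)*(r + 5)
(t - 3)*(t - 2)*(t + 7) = t^3 + 2*t^2 - 29*t + 42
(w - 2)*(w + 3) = w^2 + w - 6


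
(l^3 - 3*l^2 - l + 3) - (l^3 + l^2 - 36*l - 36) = -4*l^2 + 35*l + 39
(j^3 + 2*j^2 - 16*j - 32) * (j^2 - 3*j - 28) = j^5 - j^4 - 50*j^3 - 40*j^2 + 544*j + 896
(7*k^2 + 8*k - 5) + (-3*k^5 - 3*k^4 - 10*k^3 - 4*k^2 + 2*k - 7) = -3*k^5 - 3*k^4 - 10*k^3 + 3*k^2 + 10*k - 12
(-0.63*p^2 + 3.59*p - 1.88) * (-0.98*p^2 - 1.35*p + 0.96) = 0.6174*p^4 - 2.6677*p^3 - 3.6089*p^2 + 5.9844*p - 1.8048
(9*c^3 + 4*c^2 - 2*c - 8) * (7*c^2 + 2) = 63*c^5 + 28*c^4 + 4*c^3 - 48*c^2 - 4*c - 16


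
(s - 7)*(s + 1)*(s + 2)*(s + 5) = s^4 + s^3 - 39*s^2 - 109*s - 70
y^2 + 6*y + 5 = (y + 1)*(y + 5)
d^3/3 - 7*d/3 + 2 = (d/3 + 1)*(d - 2)*(d - 1)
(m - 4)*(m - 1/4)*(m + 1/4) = m^3 - 4*m^2 - m/16 + 1/4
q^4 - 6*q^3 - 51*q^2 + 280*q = q*(q - 8)*(q - 5)*(q + 7)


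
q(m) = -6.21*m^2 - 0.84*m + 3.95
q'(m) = -12.42*m - 0.84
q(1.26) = -6.97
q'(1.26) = -16.49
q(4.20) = -109.12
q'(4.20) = -53.00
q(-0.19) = 3.89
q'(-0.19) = 1.52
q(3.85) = -91.33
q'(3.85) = -48.66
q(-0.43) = 3.16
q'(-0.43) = 4.50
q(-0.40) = 3.29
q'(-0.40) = 4.13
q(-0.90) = -0.32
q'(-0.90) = 10.34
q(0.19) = 3.57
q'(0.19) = -3.20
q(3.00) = -54.46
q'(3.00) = -38.10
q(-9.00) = -491.50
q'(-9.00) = 110.94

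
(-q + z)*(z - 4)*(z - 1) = -q*z^2 + 5*q*z - 4*q + z^3 - 5*z^2 + 4*z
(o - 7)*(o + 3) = o^2 - 4*o - 21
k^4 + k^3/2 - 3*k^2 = k^2*(k - 3/2)*(k + 2)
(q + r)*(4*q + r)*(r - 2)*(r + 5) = 4*q^2*r^2 + 12*q^2*r - 40*q^2 + 5*q*r^3 + 15*q*r^2 - 50*q*r + r^4 + 3*r^3 - 10*r^2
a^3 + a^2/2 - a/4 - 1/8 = (a - 1/2)*(a + 1/2)^2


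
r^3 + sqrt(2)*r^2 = r^2*(r + sqrt(2))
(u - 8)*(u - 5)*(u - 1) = u^3 - 14*u^2 + 53*u - 40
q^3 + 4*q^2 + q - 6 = (q - 1)*(q + 2)*(q + 3)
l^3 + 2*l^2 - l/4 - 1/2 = (l - 1/2)*(l + 1/2)*(l + 2)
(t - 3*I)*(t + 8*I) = t^2 + 5*I*t + 24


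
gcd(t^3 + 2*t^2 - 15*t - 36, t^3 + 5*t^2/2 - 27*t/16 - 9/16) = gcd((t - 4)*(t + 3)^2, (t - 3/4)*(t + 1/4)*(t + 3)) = t + 3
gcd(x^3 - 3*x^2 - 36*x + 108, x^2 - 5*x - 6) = x - 6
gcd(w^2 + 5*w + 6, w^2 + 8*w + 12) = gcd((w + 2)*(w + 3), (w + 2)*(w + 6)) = w + 2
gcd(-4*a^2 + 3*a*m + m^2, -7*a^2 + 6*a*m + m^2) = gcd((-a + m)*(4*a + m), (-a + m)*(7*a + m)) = a - m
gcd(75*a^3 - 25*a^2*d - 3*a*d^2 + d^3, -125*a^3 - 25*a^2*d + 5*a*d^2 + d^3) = 25*a^2 - d^2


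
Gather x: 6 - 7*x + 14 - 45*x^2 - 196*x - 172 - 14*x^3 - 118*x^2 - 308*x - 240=-14*x^3 - 163*x^2 - 511*x - 392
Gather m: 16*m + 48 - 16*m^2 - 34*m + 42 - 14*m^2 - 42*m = -30*m^2 - 60*m + 90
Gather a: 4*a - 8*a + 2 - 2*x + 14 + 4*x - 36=-4*a + 2*x - 20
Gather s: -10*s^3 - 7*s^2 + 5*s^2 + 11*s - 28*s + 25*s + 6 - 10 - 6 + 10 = -10*s^3 - 2*s^2 + 8*s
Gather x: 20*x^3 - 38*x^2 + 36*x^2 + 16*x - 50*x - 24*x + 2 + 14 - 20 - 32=20*x^3 - 2*x^2 - 58*x - 36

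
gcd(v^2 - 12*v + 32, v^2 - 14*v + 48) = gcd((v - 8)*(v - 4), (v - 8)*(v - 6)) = v - 8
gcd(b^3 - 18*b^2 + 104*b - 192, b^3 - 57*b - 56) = b - 8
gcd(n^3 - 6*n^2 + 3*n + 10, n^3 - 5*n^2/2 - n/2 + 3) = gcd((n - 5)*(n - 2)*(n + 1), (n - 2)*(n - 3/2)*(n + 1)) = n^2 - n - 2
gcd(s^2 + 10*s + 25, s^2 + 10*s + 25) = s^2 + 10*s + 25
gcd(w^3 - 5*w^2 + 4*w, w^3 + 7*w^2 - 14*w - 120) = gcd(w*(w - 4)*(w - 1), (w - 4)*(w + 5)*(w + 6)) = w - 4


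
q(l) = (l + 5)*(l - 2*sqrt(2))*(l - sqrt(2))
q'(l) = (l + 5)*(l - 2*sqrt(2)) + (l + 5)*(l - sqrt(2)) + (l - 2*sqrt(2))*(l - sqrt(2)) = 3*l^2 - 6*sqrt(2)*l + 10*l - 15*sqrt(2) + 4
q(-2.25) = 51.17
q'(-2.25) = -5.43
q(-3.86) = 40.21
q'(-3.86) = 21.64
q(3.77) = 19.45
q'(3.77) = 31.14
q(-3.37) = 48.34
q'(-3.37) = 11.75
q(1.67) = -1.98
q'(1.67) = -6.32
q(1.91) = -3.15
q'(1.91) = -3.38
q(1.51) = -0.82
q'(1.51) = -8.09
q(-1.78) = 47.40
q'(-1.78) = -10.40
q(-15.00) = -2926.40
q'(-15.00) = 635.07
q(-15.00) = -2926.40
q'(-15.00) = 635.07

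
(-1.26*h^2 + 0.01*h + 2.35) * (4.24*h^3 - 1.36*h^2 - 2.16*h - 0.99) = -5.3424*h^5 + 1.756*h^4 + 12.672*h^3 - 1.9702*h^2 - 5.0859*h - 2.3265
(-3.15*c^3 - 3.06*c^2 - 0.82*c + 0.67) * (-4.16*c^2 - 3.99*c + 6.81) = 13.104*c^5 + 25.2981*c^4 - 5.8309*c^3 - 20.354*c^2 - 8.2575*c + 4.5627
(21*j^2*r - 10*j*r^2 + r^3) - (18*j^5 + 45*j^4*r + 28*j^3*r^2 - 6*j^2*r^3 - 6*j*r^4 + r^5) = -18*j^5 - 45*j^4*r - 28*j^3*r^2 + 6*j^2*r^3 + 21*j^2*r + 6*j*r^4 - 10*j*r^2 - r^5 + r^3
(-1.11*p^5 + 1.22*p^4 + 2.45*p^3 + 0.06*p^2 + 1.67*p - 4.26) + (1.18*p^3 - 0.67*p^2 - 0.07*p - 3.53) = -1.11*p^5 + 1.22*p^4 + 3.63*p^3 - 0.61*p^2 + 1.6*p - 7.79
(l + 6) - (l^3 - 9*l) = -l^3 + 10*l + 6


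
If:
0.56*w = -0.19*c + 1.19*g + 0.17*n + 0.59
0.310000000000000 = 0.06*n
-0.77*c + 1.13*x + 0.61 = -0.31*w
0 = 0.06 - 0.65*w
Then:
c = 1.46753246753247*x + 0.829370629370629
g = 0.234311906580814*x - 1.05803412274001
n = 5.17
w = 0.09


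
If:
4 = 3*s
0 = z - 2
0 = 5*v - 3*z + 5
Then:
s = 4/3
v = 1/5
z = 2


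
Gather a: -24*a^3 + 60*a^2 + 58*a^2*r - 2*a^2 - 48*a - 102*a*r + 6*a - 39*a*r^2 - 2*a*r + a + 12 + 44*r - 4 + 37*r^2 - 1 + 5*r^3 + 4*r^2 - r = -24*a^3 + a^2*(58*r + 58) + a*(-39*r^2 - 104*r - 41) + 5*r^3 + 41*r^2 + 43*r + 7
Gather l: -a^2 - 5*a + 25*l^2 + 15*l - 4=-a^2 - 5*a + 25*l^2 + 15*l - 4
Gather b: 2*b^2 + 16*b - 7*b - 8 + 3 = 2*b^2 + 9*b - 5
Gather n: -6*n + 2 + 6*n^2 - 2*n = 6*n^2 - 8*n + 2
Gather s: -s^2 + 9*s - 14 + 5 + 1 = -s^2 + 9*s - 8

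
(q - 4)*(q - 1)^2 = q^3 - 6*q^2 + 9*q - 4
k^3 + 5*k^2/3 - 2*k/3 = k*(k - 1/3)*(k + 2)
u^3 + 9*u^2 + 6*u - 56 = (u - 2)*(u + 4)*(u + 7)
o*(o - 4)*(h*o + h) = h*o^3 - 3*h*o^2 - 4*h*o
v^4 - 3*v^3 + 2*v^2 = v^2*(v - 2)*(v - 1)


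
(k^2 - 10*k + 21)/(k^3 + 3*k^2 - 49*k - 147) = (k - 3)/(k^2 + 10*k + 21)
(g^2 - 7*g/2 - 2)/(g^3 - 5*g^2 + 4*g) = (g + 1/2)/(g*(g - 1))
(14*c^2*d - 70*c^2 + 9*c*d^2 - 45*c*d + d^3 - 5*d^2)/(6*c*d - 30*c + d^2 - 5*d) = (14*c^2 + 9*c*d + d^2)/(6*c + d)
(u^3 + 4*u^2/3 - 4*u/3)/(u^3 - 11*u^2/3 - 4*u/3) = (-3*u^2 - 4*u + 4)/(-3*u^2 + 11*u + 4)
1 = 1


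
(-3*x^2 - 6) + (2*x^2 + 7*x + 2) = -x^2 + 7*x - 4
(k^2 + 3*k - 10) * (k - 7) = k^3 - 4*k^2 - 31*k + 70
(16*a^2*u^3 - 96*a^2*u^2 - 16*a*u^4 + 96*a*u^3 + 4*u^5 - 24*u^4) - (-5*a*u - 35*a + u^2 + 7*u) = 16*a^2*u^3 - 96*a^2*u^2 - 16*a*u^4 + 96*a*u^3 + 5*a*u + 35*a + 4*u^5 - 24*u^4 - u^2 - 7*u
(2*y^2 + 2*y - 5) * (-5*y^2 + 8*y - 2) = -10*y^4 + 6*y^3 + 37*y^2 - 44*y + 10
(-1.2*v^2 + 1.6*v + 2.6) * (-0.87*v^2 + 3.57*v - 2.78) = 1.044*v^4 - 5.676*v^3 + 6.786*v^2 + 4.834*v - 7.228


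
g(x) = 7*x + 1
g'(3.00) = 7.00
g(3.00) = 22.00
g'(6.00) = 7.00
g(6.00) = 43.00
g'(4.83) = 7.00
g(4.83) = 34.81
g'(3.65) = 7.00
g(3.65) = 26.55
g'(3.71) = 7.00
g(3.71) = 26.97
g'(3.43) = 7.00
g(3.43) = 25.01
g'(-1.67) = 7.00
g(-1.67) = -10.69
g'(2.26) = 7.00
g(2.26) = 16.82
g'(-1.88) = 7.00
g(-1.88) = -12.16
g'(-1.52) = 7.00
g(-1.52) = -9.64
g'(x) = 7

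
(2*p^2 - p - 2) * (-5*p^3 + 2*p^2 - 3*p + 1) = -10*p^5 + 9*p^4 + 2*p^3 + p^2 + 5*p - 2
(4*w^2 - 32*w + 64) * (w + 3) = 4*w^3 - 20*w^2 - 32*w + 192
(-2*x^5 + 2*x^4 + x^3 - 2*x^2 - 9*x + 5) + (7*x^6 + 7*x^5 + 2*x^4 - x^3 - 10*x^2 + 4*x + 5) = 7*x^6 + 5*x^5 + 4*x^4 - 12*x^2 - 5*x + 10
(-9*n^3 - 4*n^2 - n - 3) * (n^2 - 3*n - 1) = -9*n^5 + 23*n^4 + 20*n^3 + 4*n^2 + 10*n + 3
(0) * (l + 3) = 0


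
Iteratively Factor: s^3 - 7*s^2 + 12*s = (s - 4)*(s^2 - 3*s) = s*(s - 4)*(s - 3)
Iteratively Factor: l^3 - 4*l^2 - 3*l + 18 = (l - 3)*(l^2 - l - 6) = (l - 3)*(l + 2)*(l - 3)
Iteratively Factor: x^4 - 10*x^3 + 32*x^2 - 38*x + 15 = (x - 1)*(x^3 - 9*x^2 + 23*x - 15) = (x - 1)^2*(x^2 - 8*x + 15) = (x - 5)*(x - 1)^2*(x - 3)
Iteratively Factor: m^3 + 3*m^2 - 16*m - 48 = (m + 4)*(m^2 - m - 12) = (m - 4)*(m + 4)*(m + 3)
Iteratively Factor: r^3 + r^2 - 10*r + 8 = (r - 2)*(r^2 + 3*r - 4) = (r - 2)*(r - 1)*(r + 4)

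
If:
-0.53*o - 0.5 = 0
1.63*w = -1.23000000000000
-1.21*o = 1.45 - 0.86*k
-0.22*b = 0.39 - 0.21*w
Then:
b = -2.49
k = 0.36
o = -0.94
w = -0.75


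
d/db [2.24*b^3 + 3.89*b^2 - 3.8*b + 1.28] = 6.72*b^2 + 7.78*b - 3.8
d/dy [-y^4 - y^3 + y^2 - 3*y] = -4*y^3 - 3*y^2 + 2*y - 3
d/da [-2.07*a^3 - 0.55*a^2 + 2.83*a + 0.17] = -6.21*a^2 - 1.1*a + 2.83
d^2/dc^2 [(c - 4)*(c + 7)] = 2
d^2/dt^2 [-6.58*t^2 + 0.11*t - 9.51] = -13.1600000000000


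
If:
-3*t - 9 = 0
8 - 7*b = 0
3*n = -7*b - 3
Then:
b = 8/7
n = -11/3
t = -3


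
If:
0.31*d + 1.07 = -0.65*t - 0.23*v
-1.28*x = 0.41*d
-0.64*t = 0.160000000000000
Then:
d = -3.1219512195122*x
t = -0.25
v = 4.20784729586426*x - 3.94565217391304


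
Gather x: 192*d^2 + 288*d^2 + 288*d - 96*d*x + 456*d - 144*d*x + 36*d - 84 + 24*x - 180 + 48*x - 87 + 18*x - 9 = 480*d^2 + 780*d + x*(90 - 240*d) - 360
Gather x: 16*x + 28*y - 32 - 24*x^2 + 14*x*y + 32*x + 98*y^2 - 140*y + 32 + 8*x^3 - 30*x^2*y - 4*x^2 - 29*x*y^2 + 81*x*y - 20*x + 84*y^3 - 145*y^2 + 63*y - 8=8*x^3 + x^2*(-30*y - 28) + x*(-29*y^2 + 95*y + 28) + 84*y^3 - 47*y^2 - 49*y - 8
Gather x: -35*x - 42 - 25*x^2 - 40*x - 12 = -25*x^2 - 75*x - 54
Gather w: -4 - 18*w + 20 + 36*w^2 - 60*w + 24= 36*w^2 - 78*w + 40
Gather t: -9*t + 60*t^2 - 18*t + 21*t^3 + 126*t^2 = 21*t^3 + 186*t^2 - 27*t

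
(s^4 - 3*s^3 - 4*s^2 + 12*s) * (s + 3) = s^5 - 13*s^3 + 36*s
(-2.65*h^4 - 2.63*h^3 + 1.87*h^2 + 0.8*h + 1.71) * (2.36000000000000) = -6.254*h^4 - 6.2068*h^3 + 4.4132*h^2 + 1.888*h + 4.0356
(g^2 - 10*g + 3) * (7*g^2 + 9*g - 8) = 7*g^4 - 61*g^3 - 77*g^2 + 107*g - 24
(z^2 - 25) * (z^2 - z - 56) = z^4 - z^3 - 81*z^2 + 25*z + 1400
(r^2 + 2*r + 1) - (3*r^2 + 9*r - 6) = -2*r^2 - 7*r + 7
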